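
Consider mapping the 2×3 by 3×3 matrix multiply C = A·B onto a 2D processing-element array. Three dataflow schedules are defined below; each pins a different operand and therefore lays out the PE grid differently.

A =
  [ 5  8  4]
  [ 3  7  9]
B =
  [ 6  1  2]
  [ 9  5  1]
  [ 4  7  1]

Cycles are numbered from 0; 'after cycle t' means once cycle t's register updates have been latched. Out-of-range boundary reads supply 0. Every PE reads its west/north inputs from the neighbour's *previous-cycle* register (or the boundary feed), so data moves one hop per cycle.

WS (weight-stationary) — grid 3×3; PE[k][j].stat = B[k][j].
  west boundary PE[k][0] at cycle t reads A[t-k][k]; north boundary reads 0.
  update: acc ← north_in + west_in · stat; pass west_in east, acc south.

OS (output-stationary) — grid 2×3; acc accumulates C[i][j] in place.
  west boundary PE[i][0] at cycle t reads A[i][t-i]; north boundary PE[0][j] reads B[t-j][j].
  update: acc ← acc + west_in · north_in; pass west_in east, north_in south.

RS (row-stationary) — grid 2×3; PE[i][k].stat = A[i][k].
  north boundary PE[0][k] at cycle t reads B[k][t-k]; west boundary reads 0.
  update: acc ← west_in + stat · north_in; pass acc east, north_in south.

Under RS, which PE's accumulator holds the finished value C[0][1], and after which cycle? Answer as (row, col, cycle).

(row, col, cycle) = (0, 2, 3)

Under RS, C[0][1] lands at PE[0][2]:
  after 0 — PE[0][2] acc=0, pass-E 0, pass-S 0
  after 1 — PE[0][2] acc=0, pass-E 0, pass-S 0
  after 2 — PE[0][2] acc=118, pass-E 118, pass-S 4
  after 3 — PE[0][2] acc=73, pass-E 73, pass-S 7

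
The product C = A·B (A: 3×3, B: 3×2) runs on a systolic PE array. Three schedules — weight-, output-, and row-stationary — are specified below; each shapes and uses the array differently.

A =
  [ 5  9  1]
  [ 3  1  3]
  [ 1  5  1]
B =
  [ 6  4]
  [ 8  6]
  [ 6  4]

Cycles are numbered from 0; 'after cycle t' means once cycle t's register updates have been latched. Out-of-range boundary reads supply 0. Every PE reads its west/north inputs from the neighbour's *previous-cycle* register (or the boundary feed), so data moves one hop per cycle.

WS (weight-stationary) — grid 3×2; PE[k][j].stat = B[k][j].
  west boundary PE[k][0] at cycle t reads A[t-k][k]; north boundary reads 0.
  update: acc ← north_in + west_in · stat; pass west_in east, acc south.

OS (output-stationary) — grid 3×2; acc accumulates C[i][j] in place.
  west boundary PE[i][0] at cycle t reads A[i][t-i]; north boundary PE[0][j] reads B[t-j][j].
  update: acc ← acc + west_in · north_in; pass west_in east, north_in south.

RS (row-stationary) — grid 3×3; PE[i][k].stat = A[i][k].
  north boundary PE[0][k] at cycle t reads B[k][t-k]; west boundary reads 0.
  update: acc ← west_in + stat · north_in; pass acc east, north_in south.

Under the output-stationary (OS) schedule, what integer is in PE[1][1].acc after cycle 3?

PE[1][1].acc = 18

OS 3×2: PE[1][1] cycle-by-cycle (with neighbour feeds):
  step 0 · PE0,1: acc=0; fwd→0 fwd↓0
  step 0 · PE1,0: acc=0; fwd→0 fwd↓0
  step 0 · PE1,1: acc=0; fwd→0 fwd↓0
  step 1 · PE0,1: acc=20; fwd→5 fwd↓4
  step 1 · PE1,0: acc=18; fwd→3 fwd↓6
  step 1 · PE1,1: acc=0; fwd→0 fwd↓0
  step 2 · PE0,1: acc=74; fwd→9 fwd↓6
  step 2 · PE1,0: acc=26; fwd→1 fwd↓8
  step 2 · PE1,1: acc=12; fwd→3 fwd↓4
  step 3 · PE0,1: acc=78; fwd→1 fwd↓4
  step 3 · PE1,0: acc=44; fwd→3 fwd↓6
  step 3 · PE1,1: acc=18; fwd→1 fwd↓6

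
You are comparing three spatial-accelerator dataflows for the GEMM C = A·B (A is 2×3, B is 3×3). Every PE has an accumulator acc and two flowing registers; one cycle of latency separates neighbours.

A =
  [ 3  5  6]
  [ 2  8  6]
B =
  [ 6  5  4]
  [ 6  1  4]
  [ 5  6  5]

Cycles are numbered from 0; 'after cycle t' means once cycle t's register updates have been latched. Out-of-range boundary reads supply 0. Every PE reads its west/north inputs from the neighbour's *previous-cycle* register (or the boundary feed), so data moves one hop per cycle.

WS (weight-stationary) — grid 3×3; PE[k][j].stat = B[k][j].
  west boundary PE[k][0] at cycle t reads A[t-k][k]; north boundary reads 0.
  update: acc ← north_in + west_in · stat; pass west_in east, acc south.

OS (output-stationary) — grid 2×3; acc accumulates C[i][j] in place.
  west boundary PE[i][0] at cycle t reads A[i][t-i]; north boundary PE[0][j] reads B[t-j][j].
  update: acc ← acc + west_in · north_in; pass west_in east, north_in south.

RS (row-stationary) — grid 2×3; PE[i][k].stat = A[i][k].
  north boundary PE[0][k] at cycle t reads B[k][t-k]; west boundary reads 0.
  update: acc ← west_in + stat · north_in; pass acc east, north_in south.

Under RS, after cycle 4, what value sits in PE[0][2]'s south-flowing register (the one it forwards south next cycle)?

RS 2×3: PE[0][2] cycle-by-cycle (with neighbour feeds):
  [0] (0,1) acc=0 (h:0 v:0)
  [0] (0,2) acc=0 (h:0 v:0)
  [1] (0,1) acc=48 (h:48 v:6)
  [1] (0,2) acc=0 (h:0 v:0)
  [2] (0,1) acc=20 (h:20 v:1)
  [2] (0,2) acc=78 (h:78 v:5)
  [3] (0,1) acc=32 (h:32 v:4)
  [3] (0,2) acc=56 (h:56 v:6)
  [4] (0,1) acc=0 (h:0 v:0)
  [4] (0,2) acc=62 (h:62 v:5)

register = 5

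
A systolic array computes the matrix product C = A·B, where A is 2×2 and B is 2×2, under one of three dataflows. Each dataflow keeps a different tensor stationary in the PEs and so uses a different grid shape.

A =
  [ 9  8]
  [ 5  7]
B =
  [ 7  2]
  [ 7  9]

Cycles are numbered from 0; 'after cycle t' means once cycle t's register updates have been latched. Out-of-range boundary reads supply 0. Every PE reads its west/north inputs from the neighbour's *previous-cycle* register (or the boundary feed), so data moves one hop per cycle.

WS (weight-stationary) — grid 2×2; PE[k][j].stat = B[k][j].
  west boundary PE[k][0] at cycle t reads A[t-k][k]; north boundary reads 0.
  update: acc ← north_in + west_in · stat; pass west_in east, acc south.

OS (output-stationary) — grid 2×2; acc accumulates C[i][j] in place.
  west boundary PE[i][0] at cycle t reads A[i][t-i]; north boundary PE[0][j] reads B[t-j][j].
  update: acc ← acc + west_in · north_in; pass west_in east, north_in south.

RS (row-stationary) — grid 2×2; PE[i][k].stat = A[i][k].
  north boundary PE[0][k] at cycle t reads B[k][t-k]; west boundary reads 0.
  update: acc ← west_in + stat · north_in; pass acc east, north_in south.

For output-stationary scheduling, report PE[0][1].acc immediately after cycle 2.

PE[0][1].acc = 90

OS on a 2×2 grid — tracing PE[0][1] and its feeders:
  step 0 · PE0,0: acc=63; fwd→9 fwd↓7
  step 0 · PE0,1: acc=0; fwd→0 fwd↓0
  step 1 · PE0,0: acc=119; fwd→8 fwd↓7
  step 1 · PE0,1: acc=18; fwd→9 fwd↓2
  step 2 · PE0,0: acc=119; fwd→0 fwd↓0
  step 2 · PE0,1: acc=90; fwd→8 fwd↓9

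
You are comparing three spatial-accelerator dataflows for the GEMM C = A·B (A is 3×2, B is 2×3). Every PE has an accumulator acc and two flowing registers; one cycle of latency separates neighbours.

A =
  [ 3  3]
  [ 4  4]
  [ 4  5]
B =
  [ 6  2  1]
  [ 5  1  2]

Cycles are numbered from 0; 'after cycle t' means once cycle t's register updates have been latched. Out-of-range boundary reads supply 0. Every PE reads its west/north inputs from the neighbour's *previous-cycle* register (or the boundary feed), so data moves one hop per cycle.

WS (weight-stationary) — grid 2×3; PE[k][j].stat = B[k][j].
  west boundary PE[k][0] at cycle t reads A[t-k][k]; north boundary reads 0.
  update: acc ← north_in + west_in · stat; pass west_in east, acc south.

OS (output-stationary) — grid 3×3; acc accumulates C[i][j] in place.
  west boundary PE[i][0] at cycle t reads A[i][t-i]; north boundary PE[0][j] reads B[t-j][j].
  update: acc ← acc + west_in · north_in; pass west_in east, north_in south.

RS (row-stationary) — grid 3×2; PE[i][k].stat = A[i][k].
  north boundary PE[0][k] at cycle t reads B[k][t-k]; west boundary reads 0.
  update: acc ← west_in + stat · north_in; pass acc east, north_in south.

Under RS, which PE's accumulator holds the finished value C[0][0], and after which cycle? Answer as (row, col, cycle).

RS — PE[0][1] is where C[0][0] collects:
  t=0 PE[0][1]: acc=0 h=0 v=0
  t=1 PE[0][1]: acc=33 h=33 v=5

(row, col, cycle) = (0, 1, 1)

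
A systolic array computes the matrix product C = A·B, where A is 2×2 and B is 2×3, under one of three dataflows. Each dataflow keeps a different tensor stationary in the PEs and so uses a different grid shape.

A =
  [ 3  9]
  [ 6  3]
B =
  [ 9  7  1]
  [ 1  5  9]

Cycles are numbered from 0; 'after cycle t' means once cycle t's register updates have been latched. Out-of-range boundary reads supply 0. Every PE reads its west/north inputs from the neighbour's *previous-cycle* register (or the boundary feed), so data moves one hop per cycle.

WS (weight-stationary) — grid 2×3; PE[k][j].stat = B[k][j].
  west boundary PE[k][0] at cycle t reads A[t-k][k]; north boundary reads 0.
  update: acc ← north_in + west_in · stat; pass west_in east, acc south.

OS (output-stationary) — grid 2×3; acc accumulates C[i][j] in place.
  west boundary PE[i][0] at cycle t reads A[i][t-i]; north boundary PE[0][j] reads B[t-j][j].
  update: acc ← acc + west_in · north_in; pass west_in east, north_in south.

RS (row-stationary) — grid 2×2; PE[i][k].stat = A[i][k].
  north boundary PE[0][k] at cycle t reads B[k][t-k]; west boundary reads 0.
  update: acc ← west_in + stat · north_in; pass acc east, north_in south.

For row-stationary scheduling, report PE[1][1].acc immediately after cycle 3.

RS 2×2: PE[1][1] cycle-by-cycle (with neighbour feeds):
  [0] (0,1) acc=0 (h:0 v:0)
  [0] (1,0) acc=0 (h:0 v:0)
  [0] (1,1) acc=0 (h:0 v:0)
  [1] (0,1) acc=36 (h:36 v:1)
  [1] (1,0) acc=54 (h:54 v:9)
  [1] (1,1) acc=0 (h:0 v:0)
  [2] (0,1) acc=66 (h:66 v:5)
  [2] (1,0) acc=42 (h:42 v:7)
  [2] (1,1) acc=57 (h:57 v:1)
  [3] (0,1) acc=84 (h:84 v:9)
  [3] (1,0) acc=6 (h:6 v:1)
  [3] (1,1) acc=57 (h:57 v:5)

PE[1][1].acc = 57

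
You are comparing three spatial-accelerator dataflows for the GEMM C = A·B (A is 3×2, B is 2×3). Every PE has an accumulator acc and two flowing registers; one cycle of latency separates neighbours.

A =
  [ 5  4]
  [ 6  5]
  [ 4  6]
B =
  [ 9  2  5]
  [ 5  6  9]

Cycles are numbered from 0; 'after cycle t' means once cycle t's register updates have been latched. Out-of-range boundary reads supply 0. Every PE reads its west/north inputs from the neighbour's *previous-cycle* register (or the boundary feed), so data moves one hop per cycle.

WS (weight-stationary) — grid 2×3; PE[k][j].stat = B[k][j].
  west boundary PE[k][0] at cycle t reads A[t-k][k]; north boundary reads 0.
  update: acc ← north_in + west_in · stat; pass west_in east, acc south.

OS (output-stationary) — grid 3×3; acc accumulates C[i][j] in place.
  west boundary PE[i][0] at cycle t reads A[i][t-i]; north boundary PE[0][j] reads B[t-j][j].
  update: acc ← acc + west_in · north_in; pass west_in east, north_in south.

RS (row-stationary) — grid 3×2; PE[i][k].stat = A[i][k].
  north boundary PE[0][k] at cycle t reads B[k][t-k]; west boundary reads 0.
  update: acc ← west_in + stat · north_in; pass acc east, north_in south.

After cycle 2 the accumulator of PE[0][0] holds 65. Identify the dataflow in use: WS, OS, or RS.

dataflow = OS

Under WS (2×3), PE[0][0]:
  after 0 — PE[0][0] acc=45, pass-E 5, pass-S 45
  after 1 — PE[0][0] acc=54, pass-E 6, pass-S 54
  after 2 — PE[0][0] acc=36, pass-E 4, pass-S 36
Under OS (3×3), PE[0][0]:
  after 0 — PE[0][0] acc=45, pass-E 5, pass-S 9
  after 1 — PE[0][0] acc=65, pass-E 4, pass-S 5
  after 2 — PE[0][0] acc=65, pass-E 0, pass-S 0
Under RS (3×2), PE[0][0]:
  after 0 — PE[0][0] acc=45, pass-E 45, pass-S 9
  after 1 — PE[0][0] acc=10, pass-E 10, pass-S 2
  after 2 — PE[0][0] acc=25, pass-E 25, pass-S 5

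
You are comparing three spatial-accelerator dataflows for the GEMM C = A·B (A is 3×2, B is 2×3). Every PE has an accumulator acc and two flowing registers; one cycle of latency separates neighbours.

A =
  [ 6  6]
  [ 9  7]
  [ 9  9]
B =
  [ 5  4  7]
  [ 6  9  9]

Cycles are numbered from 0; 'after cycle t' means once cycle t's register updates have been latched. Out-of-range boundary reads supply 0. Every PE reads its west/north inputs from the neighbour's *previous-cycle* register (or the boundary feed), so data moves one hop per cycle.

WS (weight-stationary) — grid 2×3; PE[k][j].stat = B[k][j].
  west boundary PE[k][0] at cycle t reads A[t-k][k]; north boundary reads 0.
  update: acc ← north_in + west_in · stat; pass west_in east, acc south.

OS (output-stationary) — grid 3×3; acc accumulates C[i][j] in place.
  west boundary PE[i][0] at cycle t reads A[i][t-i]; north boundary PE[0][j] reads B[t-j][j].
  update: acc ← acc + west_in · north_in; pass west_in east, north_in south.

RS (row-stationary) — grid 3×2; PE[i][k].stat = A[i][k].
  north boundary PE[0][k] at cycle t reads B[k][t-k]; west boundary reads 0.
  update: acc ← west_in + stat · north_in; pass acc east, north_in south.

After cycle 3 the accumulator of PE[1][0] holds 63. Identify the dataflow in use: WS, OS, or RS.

Under WS (2×3), PE[1][0]:
  0: (1,0).acc=0  regs=<0,0>
  1: (1,0).acc=66  regs=<6,66>
  2: (1,0).acc=87  regs=<7,87>
  3: (1,0).acc=99  regs=<9,99>
Under OS (3×3), PE[1][0]:
  0: (1,0).acc=0  regs=<0,0>
  1: (1,0).acc=45  regs=<9,5>
  2: (1,0).acc=87  regs=<7,6>
  3: (1,0).acc=87  regs=<0,0>
Under RS (3×2), PE[1][0]:
  0: (1,0).acc=0  regs=<0,0>
  1: (1,0).acc=45  regs=<45,5>
  2: (1,0).acc=36  regs=<36,4>
  3: (1,0).acc=63  regs=<63,7>

dataflow = RS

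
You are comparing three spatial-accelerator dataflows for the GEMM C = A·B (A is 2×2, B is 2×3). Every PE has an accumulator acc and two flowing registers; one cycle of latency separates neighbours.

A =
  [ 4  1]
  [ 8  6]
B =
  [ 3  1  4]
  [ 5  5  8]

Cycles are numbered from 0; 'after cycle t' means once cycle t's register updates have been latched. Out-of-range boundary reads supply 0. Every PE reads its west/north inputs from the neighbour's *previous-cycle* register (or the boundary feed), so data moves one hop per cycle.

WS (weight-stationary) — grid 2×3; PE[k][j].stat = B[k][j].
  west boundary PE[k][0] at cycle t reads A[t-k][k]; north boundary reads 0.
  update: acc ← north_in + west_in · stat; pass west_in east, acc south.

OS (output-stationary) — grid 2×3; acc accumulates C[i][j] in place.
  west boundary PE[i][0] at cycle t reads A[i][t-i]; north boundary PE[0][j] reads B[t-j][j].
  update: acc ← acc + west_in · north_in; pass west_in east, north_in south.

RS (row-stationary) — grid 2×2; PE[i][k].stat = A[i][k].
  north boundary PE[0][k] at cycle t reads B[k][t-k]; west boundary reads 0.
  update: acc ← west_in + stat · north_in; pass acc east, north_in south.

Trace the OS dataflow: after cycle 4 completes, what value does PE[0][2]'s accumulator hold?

PE[0][2].acc = 24

Tracing OS — 2×3 array, target PE[0][2]:
  cycle 0: PE[0][1] → acc 0, east 0, south 0
  cycle 0: PE[0][2] → acc 0, east 0, south 0
  cycle 1: PE[0][1] → acc 4, east 4, south 1
  cycle 1: PE[0][2] → acc 0, east 0, south 0
  cycle 2: PE[0][1] → acc 9, east 1, south 5
  cycle 2: PE[0][2] → acc 16, east 4, south 4
  cycle 3: PE[0][1] → acc 9, east 0, south 0
  cycle 3: PE[0][2] → acc 24, east 1, south 8
  cycle 4: PE[0][1] → acc 9, east 0, south 0
  cycle 4: PE[0][2] → acc 24, east 0, south 0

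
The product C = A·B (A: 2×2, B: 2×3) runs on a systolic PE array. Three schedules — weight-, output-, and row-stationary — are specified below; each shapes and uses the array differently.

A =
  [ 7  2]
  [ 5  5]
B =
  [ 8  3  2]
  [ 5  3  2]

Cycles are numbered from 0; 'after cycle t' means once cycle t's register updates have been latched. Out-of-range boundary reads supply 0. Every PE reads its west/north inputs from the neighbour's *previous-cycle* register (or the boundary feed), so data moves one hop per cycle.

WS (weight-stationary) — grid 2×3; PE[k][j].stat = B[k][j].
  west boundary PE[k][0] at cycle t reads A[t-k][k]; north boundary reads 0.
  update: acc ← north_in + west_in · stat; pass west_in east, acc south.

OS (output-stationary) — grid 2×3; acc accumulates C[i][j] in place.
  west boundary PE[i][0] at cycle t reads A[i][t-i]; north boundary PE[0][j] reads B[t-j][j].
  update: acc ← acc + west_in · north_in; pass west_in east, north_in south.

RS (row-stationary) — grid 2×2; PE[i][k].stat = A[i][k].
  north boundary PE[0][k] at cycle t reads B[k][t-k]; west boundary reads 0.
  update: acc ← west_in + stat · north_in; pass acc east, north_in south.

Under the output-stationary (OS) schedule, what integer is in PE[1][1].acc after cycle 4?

PE[1][1].acc = 30

OS on a 2×3 grid — tracing PE[1][1] and its feeders:
  [0] (0,1) acc=0 (h:0 v:0)
  [0] (1,0) acc=0 (h:0 v:0)
  [0] (1,1) acc=0 (h:0 v:0)
  [1] (0,1) acc=21 (h:7 v:3)
  [1] (1,0) acc=40 (h:5 v:8)
  [1] (1,1) acc=0 (h:0 v:0)
  [2] (0,1) acc=27 (h:2 v:3)
  [2] (1,0) acc=65 (h:5 v:5)
  [2] (1,1) acc=15 (h:5 v:3)
  [3] (0,1) acc=27 (h:0 v:0)
  [3] (1,0) acc=65 (h:0 v:0)
  [3] (1,1) acc=30 (h:5 v:3)
  [4] (0,1) acc=27 (h:0 v:0)
  [4] (1,0) acc=65 (h:0 v:0)
  [4] (1,1) acc=30 (h:0 v:0)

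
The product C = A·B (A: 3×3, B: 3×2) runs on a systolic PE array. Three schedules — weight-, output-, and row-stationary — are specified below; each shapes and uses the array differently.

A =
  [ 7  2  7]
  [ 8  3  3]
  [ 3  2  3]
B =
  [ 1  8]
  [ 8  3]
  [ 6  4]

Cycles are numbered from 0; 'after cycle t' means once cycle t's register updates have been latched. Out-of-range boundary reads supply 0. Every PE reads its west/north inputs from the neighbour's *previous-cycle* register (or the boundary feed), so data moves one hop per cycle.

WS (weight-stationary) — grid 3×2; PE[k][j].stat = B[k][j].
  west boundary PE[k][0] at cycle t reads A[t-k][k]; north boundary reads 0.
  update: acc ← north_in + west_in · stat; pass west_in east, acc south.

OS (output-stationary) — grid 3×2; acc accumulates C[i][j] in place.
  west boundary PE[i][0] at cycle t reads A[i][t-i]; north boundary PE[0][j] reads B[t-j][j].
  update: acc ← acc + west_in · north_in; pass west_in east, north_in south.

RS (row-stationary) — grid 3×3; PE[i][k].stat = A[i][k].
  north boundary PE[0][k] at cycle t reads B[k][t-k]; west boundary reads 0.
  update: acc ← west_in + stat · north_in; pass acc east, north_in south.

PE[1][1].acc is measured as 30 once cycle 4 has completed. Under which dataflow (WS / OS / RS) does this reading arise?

dataflow = WS

WS (3×2 grid), PE[1][1]:
  c0 r1c1: 0 / 0 / 0
  c1 r1c1: 0 / 0 / 0
  c2 r1c1: 62 / 2 / 62
  c3 r1c1: 73 / 3 / 73
  c4 r1c1: 30 / 2 / 30
OS (3×2 grid), PE[1][1]:
  c0 r1c1: 0 / 0 / 0
  c1 r1c1: 0 / 0 / 0
  c2 r1c1: 64 / 8 / 8
  c3 r1c1: 73 / 3 / 3
  c4 r1c1: 85 / 3 / 4
RS (3×3 grid), PE[1][1]:
  c0 r1c1: 0 / 0 / 0
  c1 r1c1: 0 / 0 / 0
  c2 r1c1: 32 / 32 / 8
  c3 r1c1: 73 / 73 / 3
  c4 r1c1: 0 / 0 / 0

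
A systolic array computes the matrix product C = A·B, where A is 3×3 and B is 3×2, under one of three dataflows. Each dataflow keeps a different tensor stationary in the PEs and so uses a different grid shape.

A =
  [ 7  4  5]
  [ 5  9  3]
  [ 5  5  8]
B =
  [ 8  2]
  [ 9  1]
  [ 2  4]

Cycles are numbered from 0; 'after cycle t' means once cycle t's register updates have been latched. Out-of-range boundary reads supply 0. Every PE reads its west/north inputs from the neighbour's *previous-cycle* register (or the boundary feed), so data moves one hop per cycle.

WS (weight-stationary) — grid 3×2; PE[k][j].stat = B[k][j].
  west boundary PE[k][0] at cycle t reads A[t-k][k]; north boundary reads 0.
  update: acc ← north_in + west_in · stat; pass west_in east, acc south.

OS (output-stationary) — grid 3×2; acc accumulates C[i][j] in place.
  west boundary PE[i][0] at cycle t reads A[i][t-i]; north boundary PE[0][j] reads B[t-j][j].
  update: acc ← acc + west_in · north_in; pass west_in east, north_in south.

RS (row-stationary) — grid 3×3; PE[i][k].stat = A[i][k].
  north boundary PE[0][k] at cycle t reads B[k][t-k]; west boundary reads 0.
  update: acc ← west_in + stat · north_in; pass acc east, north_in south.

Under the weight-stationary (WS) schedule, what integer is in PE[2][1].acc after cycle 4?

WS 3×2: PE[2][1] cycle-by-cycle (with neighbour feeds):
  cycle 0: PE[1][1] → acc 0, east 0, south 0
  cycle 0: PE[2][0] → acc 0, east 0, south 0
  cycle 0: PE[2][1] → acc 0, east 0, south 0
  cycle 1: PE[1][1] → acc 0, east 0, south 0
  cycle 1: PE[2][0] → acc 0, east 0, south 0
  cycle 1: PE[2][1] → acc 0, east 0, south 0
  cycle 2: PE[1][1] → acc 18, east 4, south 18
  cycle 2: PE[2][0] → acc 102, east 5, south 102
  cycle 2: PE[2][1] → acc 0, east 0, south 0
  cycle 3: PE[1][1] → acc 19, east 9, south 19
  cycle 3: PE[2][0] → acc 127, east 3, south 127
  cycle 3: PE[2][1] → acc 38, east 5, south 38
  cycle 4: PE[1][1] → acc 15, east 5, south 15
  cycle 4: PE[2][0] → acc 101, east 8, south 101
  cycle 4: PE[2][1] → acc 31, east 3, south 31

PE[2][1].acc = 31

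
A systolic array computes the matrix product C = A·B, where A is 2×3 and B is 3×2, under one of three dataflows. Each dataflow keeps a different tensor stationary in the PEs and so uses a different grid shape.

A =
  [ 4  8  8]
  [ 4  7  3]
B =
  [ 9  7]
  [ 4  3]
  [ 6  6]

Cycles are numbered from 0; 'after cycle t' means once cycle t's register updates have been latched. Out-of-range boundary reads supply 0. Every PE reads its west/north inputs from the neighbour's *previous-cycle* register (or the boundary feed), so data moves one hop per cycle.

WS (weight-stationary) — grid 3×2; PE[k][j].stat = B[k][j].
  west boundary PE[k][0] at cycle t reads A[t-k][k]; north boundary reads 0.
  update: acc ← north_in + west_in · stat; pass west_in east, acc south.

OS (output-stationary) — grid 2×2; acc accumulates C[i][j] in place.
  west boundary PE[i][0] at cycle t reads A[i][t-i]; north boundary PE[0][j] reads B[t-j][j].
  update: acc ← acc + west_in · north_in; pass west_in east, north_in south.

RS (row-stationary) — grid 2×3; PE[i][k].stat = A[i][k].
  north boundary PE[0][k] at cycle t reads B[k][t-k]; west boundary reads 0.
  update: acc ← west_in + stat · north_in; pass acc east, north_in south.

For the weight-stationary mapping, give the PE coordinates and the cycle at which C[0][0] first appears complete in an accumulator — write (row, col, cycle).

WS: C[0][0] accumulates in PE[2][0]:
  t=0 PE[2][0]: acc=0 h=0 v=0
  t=1 PE[2][0]: acc=0 h=0 v=0
  t=2 PE[2][0]: acc=116 h=8 v=116

(row, col, cycle) = (2, 0, 2)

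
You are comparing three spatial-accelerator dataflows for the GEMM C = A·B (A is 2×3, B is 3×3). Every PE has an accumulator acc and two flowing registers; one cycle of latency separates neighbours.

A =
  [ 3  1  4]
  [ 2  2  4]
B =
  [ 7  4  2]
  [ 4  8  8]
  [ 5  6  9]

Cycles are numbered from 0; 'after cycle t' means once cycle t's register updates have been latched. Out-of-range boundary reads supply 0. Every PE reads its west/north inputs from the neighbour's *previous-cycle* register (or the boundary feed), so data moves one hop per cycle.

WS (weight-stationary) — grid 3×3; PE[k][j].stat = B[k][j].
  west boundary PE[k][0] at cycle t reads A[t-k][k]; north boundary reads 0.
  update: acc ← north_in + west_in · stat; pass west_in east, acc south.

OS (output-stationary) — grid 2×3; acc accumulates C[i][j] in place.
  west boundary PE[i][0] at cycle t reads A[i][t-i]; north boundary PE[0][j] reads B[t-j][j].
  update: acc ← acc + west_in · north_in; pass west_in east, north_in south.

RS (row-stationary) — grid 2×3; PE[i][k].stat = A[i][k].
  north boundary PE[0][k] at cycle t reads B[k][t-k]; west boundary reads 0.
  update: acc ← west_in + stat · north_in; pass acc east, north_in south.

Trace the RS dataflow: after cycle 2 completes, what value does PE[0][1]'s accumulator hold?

PE[0][1].acc = 20

Tracing RS — 2×3 array, target PE[0][1]:
  c0 r0c0: 21 / 21 / 7
  c0 r0c1: 0 / 0 / 0
  c1 r0c0: 12 / 12 / 4
  c1 r0c1: 25 / 25 / 4
  c2 r0c0: 6 / 6 / 2
  c2 r0c1: 20 / 20 / 8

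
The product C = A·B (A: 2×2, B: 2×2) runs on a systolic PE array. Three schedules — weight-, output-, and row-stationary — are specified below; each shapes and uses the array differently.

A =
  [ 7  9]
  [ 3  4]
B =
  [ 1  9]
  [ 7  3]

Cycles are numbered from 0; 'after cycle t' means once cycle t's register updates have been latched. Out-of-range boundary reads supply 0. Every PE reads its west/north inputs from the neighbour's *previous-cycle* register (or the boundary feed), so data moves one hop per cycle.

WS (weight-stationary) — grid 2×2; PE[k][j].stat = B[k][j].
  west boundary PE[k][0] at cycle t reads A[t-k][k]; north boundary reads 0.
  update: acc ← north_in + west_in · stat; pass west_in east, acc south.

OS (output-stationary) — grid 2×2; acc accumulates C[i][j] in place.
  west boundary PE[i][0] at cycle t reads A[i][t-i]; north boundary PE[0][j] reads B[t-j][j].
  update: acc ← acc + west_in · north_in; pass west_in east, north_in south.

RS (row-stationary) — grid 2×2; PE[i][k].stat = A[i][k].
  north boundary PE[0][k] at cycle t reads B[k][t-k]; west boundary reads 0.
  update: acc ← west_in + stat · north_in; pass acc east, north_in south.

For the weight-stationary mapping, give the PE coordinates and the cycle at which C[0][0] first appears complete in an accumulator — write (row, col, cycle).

Under WS, C[0][0] lands at PE[1][0]:
  [0] (1,0) acc=0 (h:0 v:0)
  [1] (1,0) acc=70 (h:9 v:70)

(row, col, cycle) = (1, 0, 1)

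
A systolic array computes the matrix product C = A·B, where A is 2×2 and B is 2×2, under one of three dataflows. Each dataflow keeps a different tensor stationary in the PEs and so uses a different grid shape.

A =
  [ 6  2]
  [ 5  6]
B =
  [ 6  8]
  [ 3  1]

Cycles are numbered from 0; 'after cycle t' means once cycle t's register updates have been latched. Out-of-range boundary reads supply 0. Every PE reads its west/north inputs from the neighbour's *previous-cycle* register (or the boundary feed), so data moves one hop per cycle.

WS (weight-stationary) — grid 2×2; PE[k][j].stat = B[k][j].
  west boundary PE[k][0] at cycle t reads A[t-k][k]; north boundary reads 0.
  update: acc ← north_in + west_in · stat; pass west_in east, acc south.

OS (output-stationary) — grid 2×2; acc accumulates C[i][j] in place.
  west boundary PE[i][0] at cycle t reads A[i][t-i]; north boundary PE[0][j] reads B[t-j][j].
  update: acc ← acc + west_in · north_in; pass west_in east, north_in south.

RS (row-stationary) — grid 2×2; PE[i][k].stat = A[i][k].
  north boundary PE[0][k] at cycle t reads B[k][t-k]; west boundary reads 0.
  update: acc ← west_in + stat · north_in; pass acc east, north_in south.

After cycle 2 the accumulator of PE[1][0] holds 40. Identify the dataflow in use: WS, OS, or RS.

dataflow = RS

Under WS (2×2), PE[1][0]:
  c0 r1c0: 0 / 0 / 0
  c1 r1c0: 42 / 2 / 42
  c2 r1c0: 48 / 6 / 48
Under OS (2×2), PE[1][0]:
  c0 r1c0: 0 / 0 / 0
  c1 r1c0: 30 / 5 / 6
  c2 r1c0: 48 / 6 / 3
Under RS (2×2), PE[1][0]:
  c0 r1c0: 0 / 0 / 0
  c1 r1c0: 30 / 30 / 6
  c2 r1c0: 40 / 40 / 8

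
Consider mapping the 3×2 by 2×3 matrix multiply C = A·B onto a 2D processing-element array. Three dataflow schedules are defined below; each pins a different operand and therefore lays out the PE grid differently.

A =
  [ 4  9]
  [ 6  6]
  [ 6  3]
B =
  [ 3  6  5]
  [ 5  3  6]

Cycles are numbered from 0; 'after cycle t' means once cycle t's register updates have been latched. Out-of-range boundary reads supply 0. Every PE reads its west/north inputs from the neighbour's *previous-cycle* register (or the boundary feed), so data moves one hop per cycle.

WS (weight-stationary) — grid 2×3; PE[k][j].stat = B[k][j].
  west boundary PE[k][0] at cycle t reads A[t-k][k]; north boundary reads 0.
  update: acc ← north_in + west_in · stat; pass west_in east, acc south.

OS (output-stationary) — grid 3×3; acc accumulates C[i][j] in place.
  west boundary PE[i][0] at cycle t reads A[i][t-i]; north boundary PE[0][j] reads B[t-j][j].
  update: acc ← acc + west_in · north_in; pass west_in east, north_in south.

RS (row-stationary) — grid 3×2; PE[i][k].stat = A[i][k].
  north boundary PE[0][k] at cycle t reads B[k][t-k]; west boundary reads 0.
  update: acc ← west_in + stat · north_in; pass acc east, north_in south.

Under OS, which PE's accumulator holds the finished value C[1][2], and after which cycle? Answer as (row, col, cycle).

(row, col, cycle) = (1, 2, 4)

OS: C[1][2] accumulates in PE[1][2]:
  step 0 · PE1,2: acc=0; fwd→0 fwd↓0
  step 1 · PE1,2: acc=0; fwd→0 fwd↓0
  step 2 · PE1,2: acc=0; fwd→0 fwd↓0
  step 3 · PE1,2: acc=30; fwd→6 fwd↓5
  step 4 · PE1,2: acc=66; fwd→6 fwd↓6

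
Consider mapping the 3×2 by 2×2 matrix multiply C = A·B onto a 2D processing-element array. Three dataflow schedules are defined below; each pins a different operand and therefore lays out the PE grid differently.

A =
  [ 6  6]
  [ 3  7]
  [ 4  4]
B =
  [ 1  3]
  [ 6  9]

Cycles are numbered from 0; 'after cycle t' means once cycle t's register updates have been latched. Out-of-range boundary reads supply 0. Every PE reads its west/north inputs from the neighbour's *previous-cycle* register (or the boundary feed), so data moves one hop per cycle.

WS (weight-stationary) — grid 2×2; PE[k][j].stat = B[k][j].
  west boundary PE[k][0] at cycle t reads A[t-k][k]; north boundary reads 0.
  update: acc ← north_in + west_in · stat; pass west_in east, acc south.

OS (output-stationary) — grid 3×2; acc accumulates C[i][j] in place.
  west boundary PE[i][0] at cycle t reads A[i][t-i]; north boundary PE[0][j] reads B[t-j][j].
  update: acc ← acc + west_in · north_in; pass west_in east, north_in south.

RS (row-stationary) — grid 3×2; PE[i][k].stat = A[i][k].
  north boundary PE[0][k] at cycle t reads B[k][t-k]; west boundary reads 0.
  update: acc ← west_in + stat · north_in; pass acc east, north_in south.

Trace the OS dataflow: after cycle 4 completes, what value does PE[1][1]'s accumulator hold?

OS 3×2: PE[1][1] cycle-by-cycle (with neighbour feeds):
  c0 r0c1: 0 / 0 / 0
  c0 r1c0: 0 / 0 / 0
  c0 r1c1: 0 / 0 / 0
  c1 r0c1: 18 / 6 / 3
  c1 r1c0: 3 / 3 / 1
  c1 r1c1: 0 / 0 / 0
  c2 r0c1: 72 / 6 / 9
  c2 r1c0: 45 / 7 / 6
  c2 r1c1: 9 / 3 / 3
  c3 r0c1: 72 / 0 / 0
  c3 r1c0: 45 / 0 / 0
  c3 r1c1: 72 / 7 / 9
  c4 r0c1: 72 / 0 / 0
  c4 r1c0: 45 / 0 / 0
  c4 r1c1: 72 / 0 / 0

PE[1][1].acc = 72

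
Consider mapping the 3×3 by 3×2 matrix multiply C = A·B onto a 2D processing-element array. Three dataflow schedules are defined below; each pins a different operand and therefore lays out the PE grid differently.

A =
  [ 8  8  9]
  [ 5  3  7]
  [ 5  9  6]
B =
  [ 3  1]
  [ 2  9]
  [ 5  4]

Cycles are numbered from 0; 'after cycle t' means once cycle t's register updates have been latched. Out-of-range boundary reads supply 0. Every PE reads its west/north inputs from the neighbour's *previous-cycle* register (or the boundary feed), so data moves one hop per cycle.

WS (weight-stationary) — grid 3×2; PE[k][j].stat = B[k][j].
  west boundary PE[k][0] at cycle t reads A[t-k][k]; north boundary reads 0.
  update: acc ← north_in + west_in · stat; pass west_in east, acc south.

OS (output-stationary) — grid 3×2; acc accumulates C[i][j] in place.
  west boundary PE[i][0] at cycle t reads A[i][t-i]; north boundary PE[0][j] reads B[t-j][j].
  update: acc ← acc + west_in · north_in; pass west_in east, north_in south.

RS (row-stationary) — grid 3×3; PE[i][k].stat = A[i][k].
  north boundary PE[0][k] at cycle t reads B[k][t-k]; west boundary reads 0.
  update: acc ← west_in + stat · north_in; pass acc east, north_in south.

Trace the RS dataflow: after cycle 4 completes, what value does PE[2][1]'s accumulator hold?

PE[2][1].acc = 86

RS (3×3). Following PE[2][1] plus its west/north inputs:
  cycle 0: PE[1][1] → acc 0, east 0, south 0
  cycle 0: PE[2][0] → acc 0, east 0, south 0
  cycle 0: PE[2][1] → acc 0, east 0, south 0
  cycle 1: PE[1][1] → acc 0, east 0, south 0
  cycle 1: PE[2][0] → acc 0, east 0, south 0
  cycle 1: PE[2][1] → acc 0, east 0, south 0
  cycle 2: PE[1][1] → acc 21, east 21, south 2
  cycle 2: PE[2][0] → acc 15, east 15, south 3
  cycle 2: PE[2][1] → acc 0, east 0, south 0
  cycle 3: PE[1][1] → acc 32, east 32, south 9
  cycle 3: PE[2][0] → acc 5, east 5, south 1
  cycle 3: PE[2][1] → acc 33, east 33, south 2
  cycle 4: PE[1][1] → acc 0, east 0, south 0
  cycle 4: PE[2][0] → acc 0, east 0, south 0
  cycle 4: PE[2][1] → acc 86, east 86, south 9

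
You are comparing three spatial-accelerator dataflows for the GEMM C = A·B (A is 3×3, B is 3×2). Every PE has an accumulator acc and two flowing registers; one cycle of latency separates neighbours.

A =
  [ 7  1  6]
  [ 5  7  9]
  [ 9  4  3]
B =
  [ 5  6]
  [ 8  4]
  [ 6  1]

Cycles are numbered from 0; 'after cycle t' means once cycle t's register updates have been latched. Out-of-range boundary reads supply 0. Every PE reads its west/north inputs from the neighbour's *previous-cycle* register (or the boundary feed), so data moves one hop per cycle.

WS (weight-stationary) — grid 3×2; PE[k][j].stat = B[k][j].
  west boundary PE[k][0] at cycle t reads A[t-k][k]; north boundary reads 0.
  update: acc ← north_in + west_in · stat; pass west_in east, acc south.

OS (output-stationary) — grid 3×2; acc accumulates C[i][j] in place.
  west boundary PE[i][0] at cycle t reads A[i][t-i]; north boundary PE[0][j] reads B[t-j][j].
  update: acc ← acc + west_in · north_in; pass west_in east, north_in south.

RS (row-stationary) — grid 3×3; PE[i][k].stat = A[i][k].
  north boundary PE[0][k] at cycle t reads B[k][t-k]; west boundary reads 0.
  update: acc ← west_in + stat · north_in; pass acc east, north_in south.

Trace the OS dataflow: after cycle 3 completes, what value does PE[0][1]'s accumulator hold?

PE[0][1].acc = 52

OS (3×2). Following PE[0][1] plus its west/north inputs:
  [0] (0,0) acc=35 (h:7 v:5)
  [0] (0,1) acc=0 (h:0 v:0)
  [1] (0,0) acc=43 (h:1 v:8)
  [1] (0,1) acc=42 (h:7 v:6)
  [2] (0,0) acc=79 (h:6 v:6)
  [2] (0,1) acc=46 (h:1 v:4)
  [3] (0,0) acc=79 (h:0 v:0)
  [3] (0,1) acc=52 (h:6 v:1)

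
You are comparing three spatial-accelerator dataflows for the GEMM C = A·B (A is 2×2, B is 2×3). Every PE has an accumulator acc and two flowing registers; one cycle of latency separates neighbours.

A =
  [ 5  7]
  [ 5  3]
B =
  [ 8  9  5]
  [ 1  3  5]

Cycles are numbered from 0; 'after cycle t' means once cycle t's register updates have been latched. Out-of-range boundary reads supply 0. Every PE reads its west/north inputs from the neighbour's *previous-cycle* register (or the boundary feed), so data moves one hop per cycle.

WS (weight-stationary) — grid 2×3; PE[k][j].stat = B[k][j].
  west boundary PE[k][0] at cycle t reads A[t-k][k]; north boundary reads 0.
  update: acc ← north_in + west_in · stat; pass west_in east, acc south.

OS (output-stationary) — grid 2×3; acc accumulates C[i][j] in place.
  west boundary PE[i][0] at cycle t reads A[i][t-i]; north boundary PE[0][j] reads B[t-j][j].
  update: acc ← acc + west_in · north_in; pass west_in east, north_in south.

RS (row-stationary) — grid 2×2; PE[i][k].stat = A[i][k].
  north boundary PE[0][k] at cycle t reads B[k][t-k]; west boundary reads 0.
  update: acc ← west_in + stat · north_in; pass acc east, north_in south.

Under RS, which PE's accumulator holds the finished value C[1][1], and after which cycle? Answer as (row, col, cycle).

(row, col, cycle) = (1, 1, 3)

RS: C[1][1] accumulates in PE[1][1]:
  @0  [1,1]  acc 0  |  →0  ↓0
  @1  [1,1]  acc 0  |  →0  ↓0
  @2  [1,1]  acc 43  |  →43  ↓1
  @3  [1,1]  acc 54  |  →54  ↓3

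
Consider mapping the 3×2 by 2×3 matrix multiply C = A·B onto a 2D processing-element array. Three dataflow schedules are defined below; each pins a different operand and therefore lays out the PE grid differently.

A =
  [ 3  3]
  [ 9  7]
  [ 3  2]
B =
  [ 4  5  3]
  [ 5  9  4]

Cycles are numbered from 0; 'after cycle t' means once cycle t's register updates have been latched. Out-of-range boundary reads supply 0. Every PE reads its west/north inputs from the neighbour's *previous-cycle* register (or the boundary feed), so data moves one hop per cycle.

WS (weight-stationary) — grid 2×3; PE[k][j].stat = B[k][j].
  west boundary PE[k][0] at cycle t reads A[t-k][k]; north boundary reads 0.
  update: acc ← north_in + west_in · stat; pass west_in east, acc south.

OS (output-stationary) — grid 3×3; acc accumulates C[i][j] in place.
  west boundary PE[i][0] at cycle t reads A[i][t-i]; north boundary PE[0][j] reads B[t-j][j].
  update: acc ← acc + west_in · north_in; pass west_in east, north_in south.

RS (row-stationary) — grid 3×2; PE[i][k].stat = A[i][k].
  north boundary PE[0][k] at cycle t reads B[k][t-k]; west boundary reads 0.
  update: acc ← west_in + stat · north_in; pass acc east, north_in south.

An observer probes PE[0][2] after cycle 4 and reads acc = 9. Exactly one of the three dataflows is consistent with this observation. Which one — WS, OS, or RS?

dataflow = WS

WS (2×3 grid), PE[0][2]:
  cycle 0: PE[0][2] → acc 0, east 0, south 0
  cycle 1: PE[0][2] → acc 0, east 0, south 0
  cycle 2: PE[0][2] → acc 9, east 3, south 9
  cycle 3: PE[0][2] → acc 27, east 9, south 27
  cycle 4: PE[0][2] → acc 9, east 3, south 9
OS (3×3 grid), PE[0][2]:
  cycle 0: PE[0][2] → acc 0, east 0, south 0
  cycle 1: PE[0][2] → acc 0, east 0, south 0
  cycle 2: PE[0][2] → acc 9, east 3, south 3
  cycle 3: PE[0][2] → acc 21, east 3, south 4
  cycle 4: PE[0][2] → acc 21, east 0, south 0
RS (3×2): PE[0][2] does not exist.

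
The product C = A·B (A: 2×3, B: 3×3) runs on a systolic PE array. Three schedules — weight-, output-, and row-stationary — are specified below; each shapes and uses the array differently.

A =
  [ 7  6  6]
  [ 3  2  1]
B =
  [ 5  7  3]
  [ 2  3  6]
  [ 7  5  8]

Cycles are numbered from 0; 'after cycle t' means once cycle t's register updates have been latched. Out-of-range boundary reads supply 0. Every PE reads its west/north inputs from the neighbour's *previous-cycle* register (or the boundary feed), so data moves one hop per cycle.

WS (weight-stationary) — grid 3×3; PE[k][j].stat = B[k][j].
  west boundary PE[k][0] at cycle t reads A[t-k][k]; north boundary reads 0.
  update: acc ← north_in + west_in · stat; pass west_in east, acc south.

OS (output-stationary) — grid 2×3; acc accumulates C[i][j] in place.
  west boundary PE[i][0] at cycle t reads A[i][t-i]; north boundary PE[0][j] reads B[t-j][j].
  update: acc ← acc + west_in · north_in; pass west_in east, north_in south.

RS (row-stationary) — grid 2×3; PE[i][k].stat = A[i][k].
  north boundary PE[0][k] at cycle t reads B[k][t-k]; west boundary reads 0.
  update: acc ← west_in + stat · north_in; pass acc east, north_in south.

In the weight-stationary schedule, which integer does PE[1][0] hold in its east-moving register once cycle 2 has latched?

register = 2

WS (3×3). Following PE[1][0] plus its west/north inputs:
  @0  [0,0]  acc 35  |  →7  ↓35
  @0  [1,0]  acc 0  |  →0  ↓0
  @1  [0,0]  acc 15  |  →3  ↓15
  @1  [1,0]  acc 47  |  →6  ↓47
  @2  [0,0]  acc 0  |  →0  ↓0
  @2  [1,0]  acc 19  |  →2  ↓19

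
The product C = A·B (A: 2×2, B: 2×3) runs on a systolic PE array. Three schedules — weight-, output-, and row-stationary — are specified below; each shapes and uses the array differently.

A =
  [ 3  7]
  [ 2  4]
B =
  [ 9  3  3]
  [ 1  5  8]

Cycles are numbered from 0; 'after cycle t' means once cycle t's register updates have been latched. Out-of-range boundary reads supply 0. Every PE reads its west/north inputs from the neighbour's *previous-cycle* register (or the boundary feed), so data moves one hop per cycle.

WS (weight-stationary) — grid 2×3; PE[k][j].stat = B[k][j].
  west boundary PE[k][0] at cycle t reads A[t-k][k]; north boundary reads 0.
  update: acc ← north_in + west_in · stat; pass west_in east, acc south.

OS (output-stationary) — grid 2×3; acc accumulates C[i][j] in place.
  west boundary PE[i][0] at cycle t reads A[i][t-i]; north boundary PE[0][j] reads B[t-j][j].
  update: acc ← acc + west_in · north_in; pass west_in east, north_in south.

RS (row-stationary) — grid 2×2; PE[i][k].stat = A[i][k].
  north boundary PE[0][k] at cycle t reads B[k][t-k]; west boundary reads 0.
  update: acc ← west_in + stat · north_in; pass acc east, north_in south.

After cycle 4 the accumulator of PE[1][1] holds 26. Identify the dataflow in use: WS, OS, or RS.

dataflow = OS

WS (2×3 grid), PE[1][1]:
  0: (1,1).acc=0  regs=<0,0>
  1: (1,1).acc=0  regs=<0,0>
  2: (1,1).acc=44  regs=<7,44>
  3: (1,1).acc=26  regs=<4,26>
  4: (1,1).acc=0  regs=<0,0>
OS (2×3 grid), PE[1][1]:
  0: (1,1).acc=0  regs=<0,0>
  1: (1,1).acc=0  regs=<0,0>
  2: (1,1).acc=6  regs=<2,3>
  3: (1,1).acc=26  regs=<4,5>
  4: (1,1).acc=26  regs=<0,0>
RS (2×2 grid), PE[1][1]:
  0: (1,1).acc=0  regs=<0,0>
  1: (1,1).acc=0  regs=<0,0>
  2: (1,1).acc=22  regs=<22,1>
  3: (1,1).acc=26  regs=<26,5>
  4: (1,1).acc=38  regs=<38,8>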